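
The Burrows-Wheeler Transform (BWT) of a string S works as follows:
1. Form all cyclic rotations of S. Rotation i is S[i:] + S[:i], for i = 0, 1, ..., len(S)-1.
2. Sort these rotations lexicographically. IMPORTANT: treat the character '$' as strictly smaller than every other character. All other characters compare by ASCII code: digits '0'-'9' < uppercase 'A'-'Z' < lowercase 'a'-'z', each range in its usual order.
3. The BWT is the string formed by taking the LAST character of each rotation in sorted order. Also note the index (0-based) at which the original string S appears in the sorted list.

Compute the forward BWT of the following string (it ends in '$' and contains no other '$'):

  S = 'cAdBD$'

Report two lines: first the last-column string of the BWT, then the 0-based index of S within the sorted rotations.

All 6 rotations (rotation i = S[i:]+S[:i]):
  rot[0] = cAdBD$
  rot[1] = AdBD$c
  rot[2] = dBD$cA
  rot[3] = BD$cAd
  rot[4] = D$cAdB
  rot[5] = $cAdBD
Sorted (with $ < everything):
  sorted[0] = $cAdBD  (last char: 'D')
  sorted[1] = AdBD$c  (last char: 'c')
  sorted[2] = BD$cAd  (last char: 'd')
  sorted[3] = D$cAdB  (last char: 'B')
  sorted[4] = cAdBD$  (last char: '$')
  sorted[5] = dBD$cA  (last char: 'A')
Last column: DcdB$A
Original string S is at sorted index 4

Answer: DcdB$A
4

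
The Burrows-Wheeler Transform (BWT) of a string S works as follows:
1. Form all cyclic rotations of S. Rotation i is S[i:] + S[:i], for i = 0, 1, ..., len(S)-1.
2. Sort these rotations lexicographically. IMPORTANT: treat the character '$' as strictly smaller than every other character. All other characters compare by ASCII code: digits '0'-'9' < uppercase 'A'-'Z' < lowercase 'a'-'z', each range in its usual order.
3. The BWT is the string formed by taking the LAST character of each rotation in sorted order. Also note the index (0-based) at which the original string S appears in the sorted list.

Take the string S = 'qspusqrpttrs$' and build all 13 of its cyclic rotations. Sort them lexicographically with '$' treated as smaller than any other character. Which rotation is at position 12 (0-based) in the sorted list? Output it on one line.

All 13 rotations (rotation i = S[i:]+S[:i]):
  rot[0] = qspusqrpttrs$
  rot[1] = spusqrpttrs$q
  rot[2] = pusqrpttrs$qs
  rot[3] = usqrpttrs$qsp
  rot[4] = sqrpttrs$qspu
  rot[5] = qrpttrs$qspus
  rot[6] = rpttrs$qspusq
  rot[7] = pttrs$qspusqr
  rot[8] = ttrs$qspusqrp
  rot[9] = trs$qspusqrpt
  rot[10] = rs$qspusqrptt
  rot[11] = s$qspusqrpttr
  rot[12] = $qspusqrpttrs
Sorted (with $ < everything):
  sorted[0] = $qspusqrpttrs
  sorted[1] = pttrs$qspusqr
  sorted[2] = pusqrpttrs$qs
  sorted[3] = qrpttrs$qspus
  sorted[4] = qspusqrpttrs$
  sorted[5] = rpttrs$qspusq
  sorted[6] = rs$qspusqrptt
  sorted[7] = s$qspusqrpttr
  sorted[8] = spusqrpttrs$q
  sorted[9] = sqrpttrs$qspu
  sorted[10] = trs$qspusqrpt
  sorted[11] = ttrs$qspusqrp
  sorted[12] = usqrpttrs$qsp
sorted[12] = usqrpttrs$qsp

Answer: usqrpttrs$qsp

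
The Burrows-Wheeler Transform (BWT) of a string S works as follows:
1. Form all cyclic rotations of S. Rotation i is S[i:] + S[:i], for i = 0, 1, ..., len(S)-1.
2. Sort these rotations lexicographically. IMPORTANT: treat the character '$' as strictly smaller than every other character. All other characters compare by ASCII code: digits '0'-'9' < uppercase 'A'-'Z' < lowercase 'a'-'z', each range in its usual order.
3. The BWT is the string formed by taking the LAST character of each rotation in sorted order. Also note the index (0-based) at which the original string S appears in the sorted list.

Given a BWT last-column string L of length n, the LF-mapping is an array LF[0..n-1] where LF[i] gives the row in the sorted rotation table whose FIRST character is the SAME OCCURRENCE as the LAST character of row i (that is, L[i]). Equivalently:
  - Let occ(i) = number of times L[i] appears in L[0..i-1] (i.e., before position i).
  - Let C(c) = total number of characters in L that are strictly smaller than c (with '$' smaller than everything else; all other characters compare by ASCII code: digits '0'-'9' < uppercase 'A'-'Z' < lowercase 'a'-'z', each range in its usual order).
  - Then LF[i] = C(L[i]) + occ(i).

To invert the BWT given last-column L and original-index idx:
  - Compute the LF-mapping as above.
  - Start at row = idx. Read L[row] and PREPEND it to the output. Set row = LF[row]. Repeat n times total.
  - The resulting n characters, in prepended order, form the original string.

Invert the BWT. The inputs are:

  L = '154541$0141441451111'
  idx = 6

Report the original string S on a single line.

LF mapping: 2 17 11 18 12 3 0 1 4 13 5 14 15 6 16 19 7 8 9 10
Walk LF starting at row 6, prepending L[row]:
  step 1: row=6, L[6]='$', prepend. Next row=LF[6]=0
  step 2: row=0, L[0]='1', prepend. Next row=LF[0]=2
  step 3: row=2, L[2]='4', prepend. Next row=LF[2]=11
  step 4: row=11, L[11]='4', prepend. Next row=LF[11]=14
  step 5: row=14, L[14]='4', prepend. Next row=LF[14]=16
  step 6: row=16, L[16]='1', prepend. Next row=LF[16]=7
  step 7: row=7, L[7]='0', prepend. Next row=LF[7]=1
  step 8: row=1, L[1]='5', prepend. Next row=LF[1]=17
  step 9: row=17, L[17]='1', prepend. Next row=LF[17]=8
  step 10: row=8, L[8]='1', prepend. Next row=LF[8]=4
  step 11: row=4, L[4]='4', prepend. Next row=LF[4]=12
  step 12: row=12, L[12]='4', prepend. Next row=LF[12]=15
  step 13: row=15, L[15]='5', prepend. Next row=LF[15]=19
  step 14: row=19, L[19]='1', prepend. Next row=LF[19]=10
  step 15: row=10, L[10]='1', prepend. Next row=LF[10]=5
  step 16: row=5, L[5]='1', prepend. Next row=LF[5]=3
  step 17: row=3, L[3]='5', prepend. Next row=LF[3]=18
  step 18: row=18, L[18]='1', prepend. Next row=LF[18]=9
  step 19: row=9, L[9]='4', prepend. Next row=LF[9]=13
  step 20: row=13, L[13]='1', prepend. Next row=LF[13]=6
Reversed output: 1415111544115014441$

Answer: 1415111544115014441$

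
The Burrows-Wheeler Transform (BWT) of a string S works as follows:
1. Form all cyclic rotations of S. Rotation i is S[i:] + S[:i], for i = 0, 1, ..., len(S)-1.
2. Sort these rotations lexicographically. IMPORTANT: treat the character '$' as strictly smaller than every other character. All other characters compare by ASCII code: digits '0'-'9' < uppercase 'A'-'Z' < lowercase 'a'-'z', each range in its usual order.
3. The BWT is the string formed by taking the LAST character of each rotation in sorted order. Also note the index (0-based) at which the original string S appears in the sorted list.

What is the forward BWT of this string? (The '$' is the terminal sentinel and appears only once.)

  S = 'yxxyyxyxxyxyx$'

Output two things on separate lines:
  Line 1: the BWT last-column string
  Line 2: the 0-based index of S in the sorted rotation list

Answer: xyyyyyxxxx$xyx
10

Derivation:
All 14 rotations (rotation i = S[i:]+S[:i]):
  rot[0] = yxxyyxyxxyxyx$
  rot[1] = xxyyxyxxyxyx$y
  rot[2] = xyyxyxxyxyx$yx
  rot[3] = yyxyxxyxyx$yxx
  rot[4] = yxyxxyxyx$yxxy
  rot[5] = xyxxyxyx$yxxyy
  rot[6] = yxxyxyx$yxxyyx
  rot[7] = xxyxyx$yxxyyxy
  rot[8] = xyxyx$yxxyyxyx
  rot[9] = yxyx$yxxyyxyxx
  rot[10] = xyx$yxxyyxyxxy
  rot[11] = yx$yxxyyxyxxyx
  rot[12] = x$yxxyyxyxxyxy
  rot[13] = $yxxyyxyxxyxyx
Sorted (with $ < everything):
  sorted[0] = $yxxyyxyxxyxyx  (last char: 'x')
  sorted[1] = x$yxxyyxyxxyxy  (last char: 'y')
  sorted[2] = xxyxyx$yxxyyxy  (last char: 'y')
  sorted[3] = xxyyxyxxyxyx$y  (last char: 'y')
  sorted[4] = xyx$yxxyyxyxxy  (last char: 'y')
  sorted[5] = xyxxyxyx$yxxyy  (last char: 'y')
  sorted[6] = xyxyx$yxxyyxyx  (last char: 'x')
  sorted[7] = xyyxyxxyxyx$yx  (last char: 'x')
  sorted[8] = yx$yxxyyxyxxyx  (last char: 'x')
  sorted[9] = yxxyxyx$yxxyyx  (last char: 'x')
  sorted[10] = yxxyyxyxxyxyx$  (last char: '$')
  sorted[11] = yxyx$yxxyyxyxx  (last char: 'x')
  sorted[12] = yxyxxyxyx$yxxy  (last char: 'y')
  sorted[13] = yyxyxxyxyx$yxx  (last char: 'x')
Last column: xyyyyyxxxx$xyx
Original string S is at sorted index 10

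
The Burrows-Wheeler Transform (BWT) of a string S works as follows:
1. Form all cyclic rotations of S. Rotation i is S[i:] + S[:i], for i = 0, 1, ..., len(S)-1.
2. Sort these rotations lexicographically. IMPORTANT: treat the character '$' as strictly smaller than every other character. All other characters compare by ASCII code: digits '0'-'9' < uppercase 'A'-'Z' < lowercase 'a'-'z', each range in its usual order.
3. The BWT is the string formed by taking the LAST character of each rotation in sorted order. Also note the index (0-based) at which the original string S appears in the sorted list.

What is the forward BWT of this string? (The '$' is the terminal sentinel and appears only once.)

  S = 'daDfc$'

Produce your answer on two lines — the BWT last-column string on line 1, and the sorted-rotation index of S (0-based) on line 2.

All 6 rotations (rotation i = S[i:]+S[:i]):
  rot[0] = daDfc$
  rot[1] = aDfc$d
  rot[2] = Dfc$da
  rot[3] = fc$daD
  rot[4] = c$daDf
  rot[5] = $daDfc
Sorted (with $ < everything):
  sorted[0] = $daDfc  (last char: 'c')
  sorted[1] = Dfc$da  (last char: 'a')
  sorted[2] = aDfc$d  (last char: 'd')
  sorted[3] = c$daDf  (last char: 'f')
  sorted[4] = daDfc$  (last char: '$')
  sorted[5] = fc$daD  (last char: 'D')
Last column: cadf$D
Original string S is at sorted index 4

Answer: cadf$D
4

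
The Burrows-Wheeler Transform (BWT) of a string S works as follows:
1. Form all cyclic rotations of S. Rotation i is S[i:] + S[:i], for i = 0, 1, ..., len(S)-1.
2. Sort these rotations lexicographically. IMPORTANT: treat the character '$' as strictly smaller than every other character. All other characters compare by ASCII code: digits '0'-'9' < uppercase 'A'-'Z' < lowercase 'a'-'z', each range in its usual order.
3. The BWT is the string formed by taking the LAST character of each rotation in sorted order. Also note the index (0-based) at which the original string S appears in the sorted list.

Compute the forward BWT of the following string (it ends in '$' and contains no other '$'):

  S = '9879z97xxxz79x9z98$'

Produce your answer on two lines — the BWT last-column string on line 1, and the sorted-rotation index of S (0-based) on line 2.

All 19 rotations (rotation i = S[i:]+S[:i]):
  rot[0] = 9879z97xxxz79x9z98$
  rot[1] = 879z97xxxz79x9z98$9
  rot[2] = 79z97xxxz79x9z98$98
  rot[3] = 9z97xxxz79x9z98$987
  rot[4] = z97xxxz79x9z98$9879
  rot[5] = 97xxxz79x9z98$9879z
  rot[6] = 7xxxz79x9z98$9879z9
  rot[7] = xxxz79x9z98$9879z97
  rot[8] = xxz79x9z98$9879z97x
  rot[9] = xz79x9z98$9879z97xx
  rot[10] = z79x9z98$9879z97xxx
  rot[11] = 79x9z98$9879z97xxxz
  rot[12] = 9x9z98$9879z97xxxz7
  rot[13] = x9z98$9879z97xxxz79
  rot[14] = 9z98$9879z97xxxz79x
  rot[15] = z98$9879z97xxxz79x9
  rot[16] = 98$9879z97xxxz79x9z
  rot[17] = 8$9879z97xxxz79x9z9
  rot[18] = $9879z97xxxz79x9z98
Sorted (with $ < everything):
  sorted[0] = $9879z97xxxz79x9z98  (last char: '8')
  sorted[1] = 79x9z98$9879z97xxxz  (last char: 'z')
  sorted[2] = 79z97xxxz79x9z98$98  (last char: '8')
  sorted[3] = 7xxxz79x9z98$9879z9  (last char: '9')
  sorted[4] = 8$9879z97xxxz79x9z9  (last char: '9')
  sorted[5] = 879z97xxxz79x9z98$9  (last char: '9')
  sorted[6] = 97xxxz79x9z98$9879z  (last char: 'z')
  sorted[7] = 98$9879z97xxxz79x9z  (last char: 'z')
  sorted[8] = 9879z97xxxz79x9z98$  (last char: '$')
  sorted[9] = 9x9z98$9879z97xxxz7  (last char: '7')
  sorted[10] = 9z97xxxz79x9z98$987  (last char: '7')
  sorted[11] = 9z98$9879z97xxxz79x  (last char: 'x')
  sorted[12] = x9z98$9879z97xxxz79  (last char: '9')
  sorted[13] = xxxz79x9z98$9879z97  (last char: '7')
  sorted[14] = xxz79x9z98$9879z97x  (last char: 'x')
  sorted[15] = xz79x9z98$9879z97xx  (last char: 'x')
  sorted[16] = z79x9z98$9879z97xxx  (last char: 'x')
  sorted[17] = z97xxxz79x9z98$9879  (last char: '9')
  sorted[18] = z98$9879z97xxxz79x9  (last char: '9')
Last column: 8z8999zz$77x97xxx99
Original string S is at sorted index 8

Answer: 8z8999zz$77x97xxx99
8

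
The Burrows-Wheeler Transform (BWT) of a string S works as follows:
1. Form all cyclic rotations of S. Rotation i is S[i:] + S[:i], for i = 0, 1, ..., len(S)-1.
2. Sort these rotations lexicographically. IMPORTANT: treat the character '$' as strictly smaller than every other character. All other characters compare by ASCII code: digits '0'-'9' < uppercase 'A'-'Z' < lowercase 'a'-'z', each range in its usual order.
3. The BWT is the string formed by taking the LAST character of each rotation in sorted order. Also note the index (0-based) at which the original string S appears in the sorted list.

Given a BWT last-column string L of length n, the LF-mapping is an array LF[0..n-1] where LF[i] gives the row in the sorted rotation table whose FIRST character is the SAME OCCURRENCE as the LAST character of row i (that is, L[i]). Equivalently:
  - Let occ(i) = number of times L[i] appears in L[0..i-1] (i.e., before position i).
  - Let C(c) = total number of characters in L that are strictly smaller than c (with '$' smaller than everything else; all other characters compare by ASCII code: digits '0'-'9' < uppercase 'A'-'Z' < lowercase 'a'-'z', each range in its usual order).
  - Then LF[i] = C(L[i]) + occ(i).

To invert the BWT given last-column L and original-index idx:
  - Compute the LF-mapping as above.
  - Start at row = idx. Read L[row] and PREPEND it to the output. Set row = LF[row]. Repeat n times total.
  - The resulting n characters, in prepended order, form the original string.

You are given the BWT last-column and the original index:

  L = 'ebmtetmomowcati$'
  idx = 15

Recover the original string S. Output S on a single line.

Answer: wombatcommittee$

Derivation:
LF mapping: 4 2 7 12 5 13 8 10 9 11 15 3 1 14 6 0
Walk LF starting at row 15, prepending L[row]:
  step 1: row=15, L[15]='$', prepend. Next row=LF[15]=0
  step 2: row=0, L[0]='e', prepend. Next row=LF[0]=4
  step 3: row=4, L[4]='e', prepend. Next row=LF[4]=5
  step 4: row=5, L[5]='t', prepend. Next row=LF[5]=13
  step 5: row=13, L[13]='t', prepend. Next row=LF[13]=14
  step 6: row=14, L[14]='i', prepend. Next row=LF[14]=6
  step 7: row=6, L[6]='m', prepend. Next row=LF[6]=8
  step 8: row=8, L[8]='m', prepend. Next row=LF[8]=9
  step 9: row=9, L[9]='o', prepend. Next row=LF[9]=11
  step 10: row=11, L[11]='c', prepend. Next row=LF[11]=3
  step 11: row=3, L[3]='t', prepend. Next row=LF[3]=12
  step 12: row=12, L[12]='a', prepend. Next row=LF[12]=1
  step 13: row=1, L[1]='b', prepend. Next row=LF[1]=2
  step 14: row=2, L[2]='m', prepend. Next row=LF[2]=7
  step 15: row=7, L[7]='o', prepend. Next row=LF[7]=10
  step 16: row=10, L[10]='w', prepend. Next row=LF[10]=15
Reversed output: wombatcommittee$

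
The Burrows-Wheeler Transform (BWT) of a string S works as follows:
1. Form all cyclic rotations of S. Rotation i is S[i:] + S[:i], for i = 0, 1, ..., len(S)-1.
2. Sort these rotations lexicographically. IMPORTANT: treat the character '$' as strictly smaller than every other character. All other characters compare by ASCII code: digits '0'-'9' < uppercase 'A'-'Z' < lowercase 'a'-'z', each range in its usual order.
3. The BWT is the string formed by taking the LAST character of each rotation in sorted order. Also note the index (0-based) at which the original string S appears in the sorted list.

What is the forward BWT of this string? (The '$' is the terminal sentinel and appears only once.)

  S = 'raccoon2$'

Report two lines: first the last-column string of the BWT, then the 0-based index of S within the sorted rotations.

All 9 rotations (rotation i = S[i:]+S[:i]):
  rot[0] = raccoon2$
  rot[1] = accoon2$r
  rot[2] = ccoon2$ra
  rot[3] = coon2$rac
  rot[4] = oon2$racc
  rot[5] = on2$racco
  rot[6] = n2$raccoo
  rot[7] = 2$raccoon
  rot[8] = $raccoon2
Sorted (with $ < everything):
  sorted[0] = $raccoon2  (last char: '2')
  sorted[1] = 2$raccoon  (last char: 'n')
  sorted[2] = accoon2$r  (last char: 'r')
  sorted[3] = ccoon2$ra  (last char: 'a')
  sorted[4] = coon2$rac  (last char: 'c')
  sorted[5] = n2$raccoo  (last char: 'o')
  sorted[6] = on2$racco  (last char: 'o')
  sorted[7] = oon2$racc  (last char: 'c')
  sorted[8] = raccoon2$  (last char: '$')
Last column: 2nracooc$
Original string S is at sorted index 8

Answer: 2nracooc$
8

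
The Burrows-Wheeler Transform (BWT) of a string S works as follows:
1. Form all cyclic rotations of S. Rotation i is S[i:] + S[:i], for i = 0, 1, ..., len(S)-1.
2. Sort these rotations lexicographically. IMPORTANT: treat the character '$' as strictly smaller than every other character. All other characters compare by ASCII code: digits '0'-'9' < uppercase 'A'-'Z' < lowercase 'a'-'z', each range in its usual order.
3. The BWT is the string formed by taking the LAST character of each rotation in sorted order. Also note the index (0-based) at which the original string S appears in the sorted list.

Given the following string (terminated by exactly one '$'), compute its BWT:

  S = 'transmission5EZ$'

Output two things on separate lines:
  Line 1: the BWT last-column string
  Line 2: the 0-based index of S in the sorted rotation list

Answer: Zn5Ersmsoaitsni$
15

Derivation:
All 16 rotations (rotation i = S[i:]+S[:i]):
  rot[0] = transmission5EZ$
  rot[1] = ransmission5EZ$t
  rot[2] = ansmission5EZ$tr
  rot[3] = nsmission5EZ$tra
  rot[4] = smission5EZ$tran
  rot[5] = mission5EZ$trans
  rot[6] = ission5EZ$transm
  rot[7] = ssion5EZ$transmi
  rot[8] = sion5EZ$transmis
  rot[9] = ion5EZ$transmiss
  rot[10] = on5EZ$transmissi
  rot[11] = n5EZ$transmissio
  rot[12] = 5EZ$transmission
  rot[13] = EZ$transmission5
  rot[14] = Z$transmission5E
  rot[15] = $transmission5EZ
Sorted (with $ < everything):
  sorted[0] = $transmission5EZ  (last char: 'Z')
  sorted[1] = 5EZ$transmission  (last char: 'n')
  sorted[2] = EZ$transmission5  (last char: '5')
  sorted[3] = Z$transmission5E  (last char: 'E')
  sorted[4] = ansmission5EZ$tr  (last char: 'r')
  sorted[5] = ion5EZ$transmiss  (last char: 's')
  sorted[6] = ission5EZ$transm  (last char: 'm')
  sorted[7] = mission5EZ$trans  (last char: 's')
  sorted[8] = n5EZ$transmissio  (last char: 'o')
  sorted[9] = nsmission5EZ$tra  (last char: 'a')
  sorted[10] = on5EZ$transmissi  (last char: 'i')
  sorted[11] = ransmission5EZ$t  (last char: 't')
  sorted[12] = sion5EZ$transmis  (last char: 's')
  sorted[13] = smission5EZ$tran  (last char: 'n')
  sorted[14] = ssion5EZ$transmi  (last char: 'i')
  sorted[15] = transmission5EZ$  (last char: '$')
Last column: Zn5Ersmsoaitsni$
Original string S is at sorted index 15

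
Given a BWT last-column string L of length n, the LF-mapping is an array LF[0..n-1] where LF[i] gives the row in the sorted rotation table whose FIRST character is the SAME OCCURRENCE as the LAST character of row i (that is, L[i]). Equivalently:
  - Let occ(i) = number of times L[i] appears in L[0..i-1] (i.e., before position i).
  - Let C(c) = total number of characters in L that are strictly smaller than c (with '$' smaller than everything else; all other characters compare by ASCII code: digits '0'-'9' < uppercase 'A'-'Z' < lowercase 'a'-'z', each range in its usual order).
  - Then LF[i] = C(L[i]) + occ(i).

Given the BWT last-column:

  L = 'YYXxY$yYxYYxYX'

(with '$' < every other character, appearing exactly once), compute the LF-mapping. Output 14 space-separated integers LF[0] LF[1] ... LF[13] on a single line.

Answer: 3 4 1 10 5 0 13 6 11 7 8 12 9 2

Derivation:
Char counts: '$':1, 'X':2, 'Y':7, 'x':3, 'y':1
C (first-col start): C('$')=0, C('X')=1, C('Y')=3, C('x')=10, C('y')=13
L[0]='Y': occ=0, LF[0]=C('Y')+0=3+0=3
L[1]='Y': occ=1, LF[1]=C('Y')+1=3+1=4
L[2]='X': occ=0, LF[2]=C('X')+0=1+0=1
L[3]='x': occ=0, LF[3]=C('x')+0=10+0=10
L[4]='Y': occ=2, LF[4]=C('Y')+2=3+2=5
L[5]='$': occ=0, LF[5]=C('$')+0=0+0=0
L[6]='y': occ=0, LF[6]=C('y')+0=13+0=13
L[7]='Y': occ=3, LF[7]=C('Y')+3=3+3=6
L[8]='x': occ=1, LF[8]=C('x')+1=10+1=11
L[9]='Y': occ=4, LF[9]=C('Y')+4=3+4=7
L[10]='Y': occ=5, LF[10]=C('Y')+5=3+5=8
L[11]='x': occ=2, LF[11]=C('x')+2=10+2=12
L[12]='Y': occ=6, LF[12]=C('Y')+6=3+6=9
L[13]='X': occ=1, LF[13]=C('X')+1=1+1=2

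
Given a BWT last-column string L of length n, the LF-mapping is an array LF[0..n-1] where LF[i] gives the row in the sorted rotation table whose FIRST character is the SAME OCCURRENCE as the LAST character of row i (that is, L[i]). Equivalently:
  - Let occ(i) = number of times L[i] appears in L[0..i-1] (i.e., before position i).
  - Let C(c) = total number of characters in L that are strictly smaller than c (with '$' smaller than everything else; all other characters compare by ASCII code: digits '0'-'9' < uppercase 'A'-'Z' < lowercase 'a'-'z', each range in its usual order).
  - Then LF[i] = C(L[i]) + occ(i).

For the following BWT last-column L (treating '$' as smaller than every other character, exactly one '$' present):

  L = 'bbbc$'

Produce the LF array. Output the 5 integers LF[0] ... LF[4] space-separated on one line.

Answer: 1 2 3 4 0

Derivation:
Char counts: '$':1, 'b':3, 'c':1
C (first-col start): C('$')=0, C('b')=1, C('c')=4
L[0]='b': occ=0, LF[0]=C('b')+0=1+0=1
L[1]='b': occ=1, LF[1]=C('b')+1=1+1=2
L[2]='b': occ=2, LF[2]=C('b')+2=1+2=3
L[3]='c': occ=0, LF[3]=C('c')+0=4+0=4
L[4]='$': occ=0, LF[4]=C('$')+0=0+0=0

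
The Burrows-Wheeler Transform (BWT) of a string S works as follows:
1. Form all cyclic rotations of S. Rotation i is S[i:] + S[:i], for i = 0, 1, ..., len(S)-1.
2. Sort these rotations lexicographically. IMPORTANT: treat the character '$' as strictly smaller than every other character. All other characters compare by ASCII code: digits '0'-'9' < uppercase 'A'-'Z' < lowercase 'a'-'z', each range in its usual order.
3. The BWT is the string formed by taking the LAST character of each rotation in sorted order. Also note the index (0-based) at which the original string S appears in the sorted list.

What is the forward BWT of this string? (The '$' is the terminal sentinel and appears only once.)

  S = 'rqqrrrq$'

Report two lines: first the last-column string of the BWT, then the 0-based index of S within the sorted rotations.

All 8 rotations (rotation i = S[i:]+S[:i]):
  rot[0] = rqqrrrq$
  rot[1] = qqrrrq$r
  rot[2] = qrrrq$rq
  rot[3] = rrrq$rqq
  rot[4] = rrq$rqqr
  rot[5] = rq$rqqrr
  rot[6] = q$rqqrrr
  rot[7] = $rqqrrrq
Sorted (with $ < everything):
  sorted[0] = $rqqrrrq  (last char: 'q')
  sorted[1] = q$rqqrrr  (last char: 'r')
  sorted[2] = qqrrrq$r  (last char: 'r')
  sorted[3] = qrrrq$rq  (last char: 'q')
  sorted[4] = rq$rqqrr  (last char: 'r')
  sorted[5] = rqqrrrq$  (last char: '$')
  sorted[6] = rrq$rqqr  (last char: 'r')
  sorted[7] = rrrq$rqq  (last char: 'q')
Last column: qrrqr$rq
Original string S is at sorted index 5

Answer: qrrqr$rq
5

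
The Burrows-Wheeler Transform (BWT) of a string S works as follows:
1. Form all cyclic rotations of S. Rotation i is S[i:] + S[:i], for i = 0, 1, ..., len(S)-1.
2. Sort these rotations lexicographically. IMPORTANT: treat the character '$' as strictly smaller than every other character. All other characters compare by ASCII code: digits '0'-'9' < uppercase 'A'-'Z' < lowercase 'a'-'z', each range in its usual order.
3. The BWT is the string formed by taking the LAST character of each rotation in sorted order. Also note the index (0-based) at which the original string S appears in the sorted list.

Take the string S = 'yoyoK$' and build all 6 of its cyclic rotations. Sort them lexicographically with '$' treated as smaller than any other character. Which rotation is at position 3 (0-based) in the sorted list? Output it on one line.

Answer: oyoK$y

Derivation:
All 6 rotations (rotation i = S[i:]+S[:i]):
  rot[0] = yoyoK$
  rot[1] = oyoK$y
  rot[2] = yoK$yo
  rot[3] = oK$yoy
  rot[4] = K$yoyo
  rot[5] = $yoyoK
Sorted (with $ < everything):
  sorted[0] = $yoyoK
  sorted[1] = K$yoyo
  sorted[2] = oK$yoy
  sorted[3] = oyoK$y
  sorted[4] = yoK$yo
  sorted[5] = yoyoK$
sorted[3] = oyoK$y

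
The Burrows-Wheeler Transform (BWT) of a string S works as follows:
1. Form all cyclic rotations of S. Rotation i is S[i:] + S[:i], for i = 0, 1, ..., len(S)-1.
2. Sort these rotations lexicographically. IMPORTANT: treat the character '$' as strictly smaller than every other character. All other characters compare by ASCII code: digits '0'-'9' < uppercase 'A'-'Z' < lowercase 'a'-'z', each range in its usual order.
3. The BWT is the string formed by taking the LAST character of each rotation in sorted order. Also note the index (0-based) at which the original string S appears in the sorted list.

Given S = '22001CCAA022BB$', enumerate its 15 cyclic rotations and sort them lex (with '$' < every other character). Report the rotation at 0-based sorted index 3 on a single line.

Answer: 022BB$22001CCAA

Derivation:
All 15 rotations (rotation i = S[i:]+S[:i]):
  rot[0] = 22001CCAA022BB$
  rot[1] = 2001CCAA022BB$2
  rot[2] = 001CCAA022BB$22
  rot[3] = 01CCAA022BB$220
  rot[4] = 1CCAA022BB$2200
  rot[5] = CCAA022BB$22001
  rot[6] = CAA022BB$22001C
  rot[7] = AA022BB$22001CC
  rot[8] = A022BB$22001CCA
  rot[9] = 022BB$22001CCAA
  rot[10] = 22BB$22001CCAA0
  rot[11] = 2BB$22001CCAA02
  rot[12] = BB$22001CCAA022
  rot[13] = B$22001CCAA022B
  rot[14] = $22001CCAA022BB
Sorted (with $ < everything):
  sorted[0] = $22001CCAA022BB
  sorted[1] = 001CCAA022BB$22
  sorted[2] = 01CCAA022BB$220
  sorted[3] = 022BB$22001CCAA
  sorted[4] = 1CCAA022BB$2200
  sorted[5] = 2001CCAA022BB$2
  sorted[6] = 22001CCAA022BB$
  sorted[7] = 22BB$22001CCAA0
  sorted[8] = 2BB$22001CCAA02
  sorted[9] = A022BB$22001CCA
  sorted[10] = AA022BB$22001CC
  sorted[11] = B$22001CCAA022B
  sorted[12] = BB$22001CCAA022
  sorted[13] = CAA022BB$22001C
  sorted[14] = CCAA022BB$22001
sorted[3] = 022BB$22001CCAA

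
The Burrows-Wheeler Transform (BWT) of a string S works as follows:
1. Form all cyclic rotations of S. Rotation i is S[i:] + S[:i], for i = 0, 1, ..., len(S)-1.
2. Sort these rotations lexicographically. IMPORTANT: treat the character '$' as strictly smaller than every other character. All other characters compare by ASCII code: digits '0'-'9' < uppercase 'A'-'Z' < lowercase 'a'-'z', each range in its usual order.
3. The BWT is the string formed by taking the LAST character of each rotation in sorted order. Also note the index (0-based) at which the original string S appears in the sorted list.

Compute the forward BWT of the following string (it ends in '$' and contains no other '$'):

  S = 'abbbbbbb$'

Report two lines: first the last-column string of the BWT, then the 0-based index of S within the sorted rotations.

All 9 rotations (rotation i = S[i:]+S[:i]):
  rot[0] = abbbbbbb$
  rot[1] = bbbbbbb$a
  rot[2] = bbbbbb$ab
  rot[3] = bbbbb$abb
  rot[4] = bbbb$abbb
  rot[5] = bbb$abbbb
  rot[6] = bb$abbbbb
  rot[7] = b$abbbbbb
  rot[8] = $abbbbbbb
Sorted (with $ < everything):
  sorted[0] = $abbbbbbb  (last char: 'b')
  sorted[1] = abbbbbbb$  (last char: '$')
  sorted[2] = b$abbbbbb  (last char: 'b')
  sorted[3] = bb$abbbbb  (last char: 'b')
  sorted[4] = bbb$abbbb  (last char: 'b')
  sorted[5] = bbbb$abbb  (last char: 'b')
  sorted[6] = bbbbb$abb  (last char: 'b')
  sorted[7] = bbbbbb$ab  (last char: 'b')
  sorted[8] = bbbbbbb$a  (last char: 'a')
Last column: b$bbbbbba
Original string S is at sorted index 1

Answer: b$bbbbbba
1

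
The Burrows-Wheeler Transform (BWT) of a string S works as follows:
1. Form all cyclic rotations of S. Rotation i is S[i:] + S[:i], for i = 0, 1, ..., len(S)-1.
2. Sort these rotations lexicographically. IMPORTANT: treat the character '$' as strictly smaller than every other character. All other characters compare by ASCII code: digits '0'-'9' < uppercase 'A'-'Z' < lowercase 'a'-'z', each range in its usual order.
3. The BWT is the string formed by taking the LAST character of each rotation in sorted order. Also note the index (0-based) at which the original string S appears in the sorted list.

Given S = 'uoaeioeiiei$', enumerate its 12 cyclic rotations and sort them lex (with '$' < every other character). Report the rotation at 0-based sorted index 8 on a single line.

Answer: ioeiiei$uoae

Derivation:
All 12 rotations (rotation i = S[i:]+S[:i]):
  rot[0] = uoaeioeiiei$
  rot[1] = oaeioeiiei$u
  rot[2] = aeioeiiei$uo
  rot[3] = eioeiiei$uoa
  rot[4] = ioeiiei$uoae
  rot[5] = oeiiei$uoaei
  rot[6] = eiiei$uoaeio
  rot[7] = iiei$uoaeioe
  rot[8] = iei$uoaeioei
  rot[9] = ei$uoaeioeii
  rot[10] = i$uoaeioeiie
  rot[11] = $uoaeioeiiei
Sorted (with $ < everything):
  sorted[0] = $uoaeioeiiei
  sorted[1] = aeioeiiei$uo
  sorted[2] = ei$uoaeioeii
  sorted[3] = eiiei$uoaeio
  sorted[4] = eioeiiei$uoa
  sorted[5] = i$uoaeioeiie
  sorted[6] = iei$uoaeioei
  sorted[7] = iiei$uoaeioe
  sorted[8] = ioeiiei$uoae
  sorted[9] = oaeioeiiei$u
  sorted[10] = oeiiei$uoaei
  sorted[11] = uoaeioeiiei$
sorted[8] = ioeiiei$uoae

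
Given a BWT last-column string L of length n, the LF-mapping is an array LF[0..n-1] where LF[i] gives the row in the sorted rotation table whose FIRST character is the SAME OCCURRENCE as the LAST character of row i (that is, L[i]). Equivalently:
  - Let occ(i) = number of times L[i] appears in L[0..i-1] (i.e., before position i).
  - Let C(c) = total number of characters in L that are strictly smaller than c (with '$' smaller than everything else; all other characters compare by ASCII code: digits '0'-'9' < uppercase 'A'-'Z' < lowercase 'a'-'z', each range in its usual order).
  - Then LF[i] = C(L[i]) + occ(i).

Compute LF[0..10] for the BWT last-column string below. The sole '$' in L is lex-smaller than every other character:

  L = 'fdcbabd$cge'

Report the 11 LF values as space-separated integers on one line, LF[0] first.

Char counts: '$':1, 'a':1, 'b':2, 'c':2, 'd':2, 'e':1, 'f':1, 'g':1
C (first-col start): C('$')=0, C('a')=1, C('b')=2, C('c')=4, C('d')=6, C('e')=8, C('f')=9, C('g')=10
L[0]='f': occ=0, LF[0]=C('f')+0=9+0=9
L[1]='d': occ=0, LF[1]=C('d')+0=6+0=6
L[2]='c': occ=0, LF[2]=C('c')+0=4+0=4
L[3]='b': occ=0, LF[3]=C('b')+0=2+0=2
L[4]='a': occ=0, LF[4]=C('a')+0=1+0=1
L[5]='b': occ=1, LF[5]=C('b')+1=2+1=3
L[6]='d': occ=1, LF[6]=C('d')+1=6+1=7
L[7]='$': occ=0, LF[7]=C('$')+0=0+0=0
L[8]='c': occ=1, LF[8]=C('c')+1=4+1=5
L[9]='g': occ=0, LF[9]=C('g')+0=10+0=10
L[10]='e': occ=0, LF[10]=C('e')+0=8+0=8

Answer: 9 6 4 2 1 3 7 0 5 10 8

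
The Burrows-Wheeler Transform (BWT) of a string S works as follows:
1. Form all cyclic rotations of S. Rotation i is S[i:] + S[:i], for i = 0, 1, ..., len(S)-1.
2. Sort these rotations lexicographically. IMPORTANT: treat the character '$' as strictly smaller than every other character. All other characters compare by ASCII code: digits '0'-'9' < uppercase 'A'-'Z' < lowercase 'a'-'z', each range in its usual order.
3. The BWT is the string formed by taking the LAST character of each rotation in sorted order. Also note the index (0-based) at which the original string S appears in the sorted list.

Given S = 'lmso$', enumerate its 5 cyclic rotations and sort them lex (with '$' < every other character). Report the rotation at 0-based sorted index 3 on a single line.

Answer: o$lms

Derivation:
All 5 rotations (rotation i = S[i:]+S[:i]):
  rot[0] = lmso$
  rot[1] = mso$l
  rot[2] = so$lm
  rot[3] = o$lms
  rot[4] = $lmso
Sorted (with $ < everything):
  sorted[0] = $lmso
  sorted[1] = lmso$
  sorted[2] = mso$l
  sorted[3] = o$lms
  sorted[4] = so$lm
sorted[3] = o$lms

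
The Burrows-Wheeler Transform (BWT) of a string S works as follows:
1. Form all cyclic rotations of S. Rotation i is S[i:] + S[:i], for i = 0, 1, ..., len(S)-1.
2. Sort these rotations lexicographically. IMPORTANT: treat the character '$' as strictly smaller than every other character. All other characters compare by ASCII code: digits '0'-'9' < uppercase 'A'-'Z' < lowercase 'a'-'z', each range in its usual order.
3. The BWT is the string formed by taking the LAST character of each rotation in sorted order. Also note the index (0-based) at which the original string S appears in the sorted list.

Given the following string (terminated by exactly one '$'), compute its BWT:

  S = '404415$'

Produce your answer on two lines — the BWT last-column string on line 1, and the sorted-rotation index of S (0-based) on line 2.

All 7 rotations (rotation i = S[i:]+S[:i]):
  rot[0] = 404415$
  rot[1] = 04415$4
  rot[2] = 4415$40
  rot[3] = 415$404
  rot[4] = 15$4044
  rot[5] = 5$40441
  rot[6] = $404415
Sorted (with $ < everything):
  sorted[0] = $404415  (last char: '5')
  sorted[1] = 04415$4  (last char: '4')
  sorted[2] = 15$4044  (last char: '4')
  sorted[3] = 404415$  (last char: '$')
  sorted[4] = 415$404  (last char: '4')
  sorted[5] = 4415$40  (last char: '0')
  sorted[6] = 5$40441  (last char: '1')
Last column: 544$401
Original string S is at sorted index 3

Answer: 544$401
3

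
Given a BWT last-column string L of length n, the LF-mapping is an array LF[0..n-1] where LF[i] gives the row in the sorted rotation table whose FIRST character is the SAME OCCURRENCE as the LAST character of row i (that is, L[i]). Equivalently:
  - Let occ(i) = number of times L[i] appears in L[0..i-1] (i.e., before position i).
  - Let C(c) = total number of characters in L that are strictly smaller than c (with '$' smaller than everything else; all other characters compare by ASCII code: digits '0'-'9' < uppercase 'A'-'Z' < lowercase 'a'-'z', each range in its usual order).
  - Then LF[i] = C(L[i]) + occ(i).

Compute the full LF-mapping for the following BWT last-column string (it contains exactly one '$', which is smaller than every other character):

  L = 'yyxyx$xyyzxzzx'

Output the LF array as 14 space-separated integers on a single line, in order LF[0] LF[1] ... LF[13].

Char counts: '$':1, 'x':5, 'y':5, 'z':3
C (first-col start): C('$')=0, C('x')=1, C('y')=6, C('z')=11
L[0]='y': occ=0, LF[0]=C('y')+0=6+0=6
L[1]='y': occ=1, LF[1]=C('y')+1=6+1=7
L[2]='x': occ=0, LF[2]=C('x')+0=1+0=1
L[3]='y': occ=2, LF[3]=C('y')+2=6+2=8
L[4]='x': occ=1, LF[4]=C('x')+1=1+1=2
L[5]='$': occ=0, LF[5]=C('$')+0=0+0=0
L[6]='x': occ=2, LF[6]=C('x')+2=1+2=3
L[7]='y': occ=3, LF[7]=C('y')+3=6+3=9
L[8]='y': occ=4, LF[8]=C('y')+4=6+4=10
L[9]='z': occ=0, LF[9]=C('z')+0=11+0=11
L[10]='x': occ=3, LF[10]=C('x')+3=1+3=4
L[11]='z': occ=1, LF[11]=C('z')+1=11+1=12
L[12]='z': occ=2, LF[12]=C('z')+2=11+2=13
L[13]='x': occ=4, LF[13]=C('x')+4=1+4=5

Answer: 6 7 1 8 2 0 3 9 10 11 4 12 13 5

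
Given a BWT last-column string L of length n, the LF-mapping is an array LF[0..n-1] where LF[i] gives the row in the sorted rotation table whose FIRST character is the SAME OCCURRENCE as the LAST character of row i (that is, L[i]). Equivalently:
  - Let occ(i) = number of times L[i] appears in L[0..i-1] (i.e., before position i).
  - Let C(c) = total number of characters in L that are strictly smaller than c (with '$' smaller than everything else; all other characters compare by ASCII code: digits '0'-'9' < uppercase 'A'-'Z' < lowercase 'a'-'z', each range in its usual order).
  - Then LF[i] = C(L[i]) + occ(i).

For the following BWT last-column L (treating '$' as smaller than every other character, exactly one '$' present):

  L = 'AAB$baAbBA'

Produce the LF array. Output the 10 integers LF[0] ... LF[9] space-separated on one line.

Char counts: '$':1, 'A':4, 'B':2, 'a':1, 'b':2
C (first-col start): C('$')=0, C('A')=1, C('B')=5, C('a')=7, C('b')=8
L[0]='A': occ=0, LF[0]=C('A')+0=1+0=1
L[1]='A': occ=1, LF[1]=C('A')+1=1+1=2
L[2]='B': occ=0, LF[2]=C('B')+0=5+0=5
L[3]='$': occ=0, LF[3]=C('$')+0=0+0=0
L[4]='b': occ=0, LF[4]=C('b')+0=8+0=8
L[5]='a': occ=0, LF[5]=C('a')+0=7+0=7
L[6]='A': occ=2, LF[6]=C('A')+2=1+2=3
L[7]='b': occ=1, LF[7]=C('b')+1=8+1=9
L[8]='B': occ=1, LF[8]=C('B')+1=5+1=6
L[9]='A': occ=3, LF[9]=C('A')+3=1+3=4

Answer: 1 2 5 0 8 7 3 9 6 4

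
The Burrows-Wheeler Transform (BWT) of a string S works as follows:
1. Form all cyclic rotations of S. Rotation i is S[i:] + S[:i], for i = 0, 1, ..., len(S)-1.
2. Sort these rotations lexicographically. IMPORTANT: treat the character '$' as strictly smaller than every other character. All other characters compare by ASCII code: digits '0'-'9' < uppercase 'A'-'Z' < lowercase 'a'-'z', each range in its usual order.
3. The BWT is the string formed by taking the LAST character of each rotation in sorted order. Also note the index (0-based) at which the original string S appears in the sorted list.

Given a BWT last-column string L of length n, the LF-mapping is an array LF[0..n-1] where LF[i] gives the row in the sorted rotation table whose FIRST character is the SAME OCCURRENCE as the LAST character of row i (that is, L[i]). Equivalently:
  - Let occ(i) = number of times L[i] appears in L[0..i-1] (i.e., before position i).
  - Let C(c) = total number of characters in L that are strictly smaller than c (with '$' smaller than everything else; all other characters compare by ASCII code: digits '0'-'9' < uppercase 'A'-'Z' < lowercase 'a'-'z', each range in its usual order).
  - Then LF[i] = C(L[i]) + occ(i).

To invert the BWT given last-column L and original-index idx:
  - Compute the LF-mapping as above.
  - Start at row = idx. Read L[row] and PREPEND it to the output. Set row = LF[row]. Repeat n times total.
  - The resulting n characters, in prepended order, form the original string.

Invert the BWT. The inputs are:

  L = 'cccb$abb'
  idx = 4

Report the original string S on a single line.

Answer: bcbbcac$

Derivation:
LF mapping: 5 6 7 2 0 1 3 4
Walk LF starting at row 4, prepending L[row]:
  step 1: row=4, L[4]='$', prepend. Next row=LF[4]=0
  step 2: row=0, L[0]='c', prepend. Next row=LF[0]=5
  step 3: row=5, L[5]='a', prepend. Next row=LF[5]=1
  step 4: row=1, L[1]='c', prepend. Next row=LF[1]=6
  step 5: row=6, L[6]='b', prepend. Next row=LF[6]=3
  step 6: row=3, L[3]='b', prepend. Next row=LF[3]=2
  step 7: row=2, L[2]='c', prepend. Next row=LF[2]=7
  step 8: row=7, L[7]='b', prepend. Next row=LF[7]=4
Reversed output: bcbbcac$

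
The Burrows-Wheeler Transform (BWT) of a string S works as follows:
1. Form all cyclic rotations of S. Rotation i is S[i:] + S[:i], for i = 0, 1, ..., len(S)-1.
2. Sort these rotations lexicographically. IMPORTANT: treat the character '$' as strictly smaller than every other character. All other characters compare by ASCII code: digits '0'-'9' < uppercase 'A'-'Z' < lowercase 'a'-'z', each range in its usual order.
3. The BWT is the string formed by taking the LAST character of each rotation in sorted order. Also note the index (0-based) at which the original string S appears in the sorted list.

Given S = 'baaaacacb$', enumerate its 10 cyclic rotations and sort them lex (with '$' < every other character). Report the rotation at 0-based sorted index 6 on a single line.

Answer: b$baaaacac

Derivation:
All 10 rotations (rotation i = S[i:]+S[:i]):
  rot[0] = baaaacacb$
  rot[1] = aaaacacb$b
  rot[2] = aaacacb$ba
  rot[3] = aacacb$baa
  rot[4] = acacb$baaa
  rot[5] = cacb$baaaa
  rot[6] = acb$baaaac
  rot[7] = cb$baaaaca
  rot[8] = b$baaaacac
  rot[9] = $baaaacacb
Sorted (with $ < everything):
  sorted[0] = $baaaacacb
  sorted[1] = aaaacacb$b
  sorted[2] = aaacacb$ba
  sorted[3] = aacacb$baa
  sorted[4] = acacb$baaa
  sorted[5] = acb$baaaac
  sorted[6] = b$baaaacac
  sorted[7] = baaaacacb$
  sorted[8] = cacb$baaaa
  sorted[9] = cb$baaaaca
sorted[6] = b$baaaacac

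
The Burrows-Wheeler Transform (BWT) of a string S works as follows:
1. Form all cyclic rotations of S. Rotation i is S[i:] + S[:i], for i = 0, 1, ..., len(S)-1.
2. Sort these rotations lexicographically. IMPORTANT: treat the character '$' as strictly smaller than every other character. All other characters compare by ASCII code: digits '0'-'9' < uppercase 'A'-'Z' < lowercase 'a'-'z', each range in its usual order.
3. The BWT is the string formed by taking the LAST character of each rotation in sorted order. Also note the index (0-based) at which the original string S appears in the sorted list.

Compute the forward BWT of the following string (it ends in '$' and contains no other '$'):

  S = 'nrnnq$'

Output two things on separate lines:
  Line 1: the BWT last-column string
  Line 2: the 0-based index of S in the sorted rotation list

Answer: qrn$nn
3

Derivation:
All 6 rotations (rotation i = S[i:]+S[:i]):
  rot[0] = nrnnq$
  rot[1] = rnnq$n
  rot[2] = nnq$nr
  rot[3] = nq$nrn
  rot[4] = q$nrnn
  rot[5] = $nrnnq
Sorted (with $ < everything):
  sorted[0] = $nrnnq  (last char: 'q')
  sorted[1] = nnq$nr  (last char: 'r')
  sorted[2] = nq$nrn  (last char: 'n')
  sorted[3] = nrnnq$  (last char: '$')
  sorted[4] = q$nrnn  (last char: 'n')
  sorted[5] = rnnq$n  (last char: 'n')
Last column: qrn$nn
Original string S is at sorted index 3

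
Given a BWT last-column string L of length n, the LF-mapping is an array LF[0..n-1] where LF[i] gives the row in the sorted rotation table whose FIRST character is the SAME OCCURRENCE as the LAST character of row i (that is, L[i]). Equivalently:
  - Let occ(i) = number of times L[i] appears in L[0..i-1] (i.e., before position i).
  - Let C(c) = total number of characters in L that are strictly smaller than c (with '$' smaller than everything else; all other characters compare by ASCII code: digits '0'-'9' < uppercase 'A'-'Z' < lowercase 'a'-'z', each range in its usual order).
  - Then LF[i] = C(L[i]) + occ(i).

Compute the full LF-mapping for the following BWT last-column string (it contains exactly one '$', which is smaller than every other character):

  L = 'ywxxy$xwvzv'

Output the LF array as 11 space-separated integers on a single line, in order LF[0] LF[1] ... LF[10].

Char counts: '$':1, 'v':2, 'w':2, 'x':3, 'y':2, 'z':1
C (first-col start): C('$')=0, C('v')=1, C('w')=3, C('x')=5, C('y')=8, C('z')=10
L[0]='y': occ=0, LF[0]=C('y')+0=8+0=8
L[1]='w': occ=0, LF[1]=C('w')+0=3+0=3
L[2]='x': occ=0, LF[2]=C('x')+0=5+0=5
L[3]='x': occ=1, LF[3]=C('x')+1=5+1=6
L[4]='y': occ=1, LF[4]=C('y')+1=8+1=9
L[5]='$': occ=0, LF[5]=C('$')+0=0+0=0
L[6]='x': occ=2, LF[6]=C('x')+2=5+2=7
L[7]='w': occ=1, LF[7]=C('w')+1=3+1=4
L[8]='v': occ=0, LF[8]=C('v')+0=1+0=1
L[9]='z': occ=0, LF[9]=C('z')+0=10+0=10
L[10]='v': occ=1, LF[10]=C('v')+1=1+1=2

Answer: 8 3 5 6 9 0 7 4 1 10 2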